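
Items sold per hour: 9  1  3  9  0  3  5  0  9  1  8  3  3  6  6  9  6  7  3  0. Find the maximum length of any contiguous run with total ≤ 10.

→ 9: sum 9, len 1
→ 1: sum 10, len 2
→ 3 (dropped 9): sum 4, len 2
→ 9 (dropped 1, 3): sum 9, len 1
→ 0: sum 9, len 2
→ 3 (dropped 9): sum 3, len 2
→ 5: sum 8, len 3
→ 0: sum 8, len 4
→ 9 (dropped 0, 3, 5): sum 9, len 2
→ 1: sum 10, len 3
→ 8 (dropped 0, 9): sum 9, len 2
→ 3 (dropped 1, 8): sum 3, len 1
→ 3: sum 6, len 2
→ 6 (dropped 3): sum 9, len 2
→ 6 (dropped 3, 6): sum 6, len 1
→ 9 (dropped 6): sum 9, len 1
→ 6 (dropped 9): sum 6, len 1
→ 7 (dropped 6): sum 7, len 1
→ 3: sum 10, len 2
→ 0: sum 10, len 3
Longest length seen: 4.

4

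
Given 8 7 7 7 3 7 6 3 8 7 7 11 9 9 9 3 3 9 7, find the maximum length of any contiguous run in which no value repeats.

add 8: [8] len 1
add 7: [8, 7] len 2
add 7 (repeat 7, move left end past it): [7] len 1
add 7 (repeat 7, move left end past it): [7] len 1
add 3: [7, 3] len 2
add 7 (repeat 7, move left end past it): [3, 7] len 2
add 6: [3, 7, 6] len 3
add 3 (repeat 3, move left end past it): [7, 6, 3] len 3
add 8: [7, 6, 3, 8] len 4
add 7 (repeat 7, move left end past it): [6, 3, 8, 7] len 4
add 7 (repeat 7, move left end past it): [7] len 1
add 11: [7, 11] len 2
add 9: [7, 11, 9] len 3
add 9 (repeat 9, move left end past it): [9] len 1
add 9 (repeat 9, move left end past it): [9] len 1
add 3: [9, 3] len 2
add 3 (repeat 3, move left end past it): [3] len 1
add 9: [3, 9] len 2
add 7: [3, 9, 7] len 3
Longest all-distinct length: 4.

4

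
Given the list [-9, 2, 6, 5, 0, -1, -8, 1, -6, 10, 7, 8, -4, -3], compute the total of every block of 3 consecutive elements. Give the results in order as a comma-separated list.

Sliding a size-3 window across the 14 values:
(-9, 2, 6) → sum -1
(2, 6, 5) → sum 13
(6, 5, 0) → sum 11
(5, 0, -1) → sum 4
(0, -1, -8) → sum -9
(-1, -8, 1) → sum -8
(-8, 1, -6) → sum -13
(1, -6, 10) → sum 5
(-6, 10, 7) → sum 11
(10, 7, 8) → sum 25
(7, 8, -4) → sum 11
(8, -4, -3) → sum 1

-1, 13, 11, 4, -9, -8, -13, 5, 11, 25, 11, 1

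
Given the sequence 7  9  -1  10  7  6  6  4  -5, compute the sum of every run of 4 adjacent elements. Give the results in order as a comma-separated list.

(7, 9, -1, 10) → sum 25
(9, -1, 10, 7) → sum 25
(-1, 10, 7, 6) → sum 22
(10, 7, 6, 6) → sum 29
(7, 6, 6, 4) → sum 23
(6, 6, 4, -5) → sum 11

25, 25, 22, 29, 23, 11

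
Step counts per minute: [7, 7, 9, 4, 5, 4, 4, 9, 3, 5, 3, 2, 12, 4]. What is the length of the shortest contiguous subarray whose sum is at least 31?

Extend right; whenever the sum reaches 31, record the length and shrink from the left:
add 7: running sum 7 < 31
add 7: running sum 14 < 31
add 9: running sum 23 < 31
add 4: running sum 27 < 31
end 4: [7, 7, 9, 4, 5] sum 32, len 5
end 5: [7, 7, 9, 4, 5, 4] sum 36, len 6
end 6: [7, 9, 4, 5, 4, 4] sum 33, len 6
end 7: [9, 4, 5, 4, 4, 9] sum 35, len 6
end 8: [9, 4, 5, 4, 4, 9, 3] sum 38, len 7
end 9: [4, 5, 4, 4, 9, 3, 5] sum 34, len 7
end 10: [5, 4, 4, 9, 3, 5, 3] sum 33, len 7
end 11: [5, 4, 4, 9, 3, 5, 3, 2] sum 35, len 8
end 12: [9, 3, 5, 3, 2, 12] sum 34, len 6
end 13: [9, 3, 5, 3, 2, 12, 4] sum 38, len 7
Shortest qualifying length: 5.

5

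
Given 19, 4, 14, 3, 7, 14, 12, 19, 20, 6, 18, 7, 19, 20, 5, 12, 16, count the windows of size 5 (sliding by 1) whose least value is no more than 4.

19 4 14 3 7 → min 3  ≤ 4 ✓
4 14 3 7 14 → min 3  ≤ 4 ✓
14 3 7 14 12 → min 3  ≤ 4 ✓
3 7 14 12 19 → min 3  ≤ 4 ✓
7 14 12 19 20 → min 7
14 12 19 20 6 → min 6
12 19 20 6 18 → min 6
19 20 6 18 7 → min 6
20 6 18 7 19 → min 6
6 18 7 19 20 → min 6
18 7 19 20 5 → min 5
7 19 20 5 12 → min 5
19 20 5 12 16 → min 5
4 windows satisfy the condition.

4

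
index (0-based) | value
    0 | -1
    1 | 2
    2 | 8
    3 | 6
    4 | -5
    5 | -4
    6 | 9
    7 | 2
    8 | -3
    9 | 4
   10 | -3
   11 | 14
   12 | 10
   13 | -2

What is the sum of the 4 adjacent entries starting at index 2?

5

Elements at indices 2..5: 8, 6, -5, -4
sum(8, 6, -5, -4) = 5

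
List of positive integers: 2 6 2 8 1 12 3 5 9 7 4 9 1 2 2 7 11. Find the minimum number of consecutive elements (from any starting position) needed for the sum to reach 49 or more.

7

add 2: running sum 2 < 49
add 6: running sum 8 < 49
add 2: running sum 10 < 49
add 8: running sum 18 < 49
add 1: running sum 19 < 49
add 12: running sum 31 < 49
add 3: running sum 34 < 49
add 5: running sum 39 < 49
add 9: running sum 48 < 49
end 9: [6, 2, 8, 1, 12, 3, 5, 9, 7] sum 53, len 9
end 10: [8, 1, 12, 3, 5, 9, 7, 4] sum 49, len 8
end 11: [12, 3, 5, 9, 7, 4, 9] sum 49, len 7
end 12: [12, 3, 5, 9, 7, 4, 9, 1] sum 50, len 8
end 13: [12, 3, 5, 9, 7, 4, 9, 1, 2] sum 52, len 9
end 14: [12, 3, 5, 9, 7, 4, 9, 1, 2, 2] sum 54, len 10
end 15: [3, 5, 9, 7, 4, 9, 1, 2, 2, 7] sum 49, len 10
end 16: [9, 7, 4, 9, 1, 2, 2, 7, 11] sum 52, len 9
Shortest qualifying length: 7.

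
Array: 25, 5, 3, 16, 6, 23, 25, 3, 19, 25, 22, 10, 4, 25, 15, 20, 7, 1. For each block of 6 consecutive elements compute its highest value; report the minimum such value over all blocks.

(25, 5, 3, 16, 6, 23) → max 25
(5, 3, 16, 6, 23, 25) → max 25
(3, 16, 6, 23, 25, 3) → max 25
(16, 6, 23, 25, 3, 19) → max 25
(6, 23, 25, 3, 19, 25) → max 25
(23, 25, 3, 19, 25, 22) → max 25
(25, 3, 19, 25, 22, 10) → max 25
(3, 19, 25, 22, 10, 4) → max 25
(19, 25, 22, 10, 4, 25) → max 25
(25, 22, 10, 4, 25, 15) → max 25
(22, 10, 4, 25, 15, 20) → max 25
(10, 4, 25, 15, 20, 7) → max 25
(4, 25, 15, 20, 7, 1) → max 25
Minimum of these is 25.

25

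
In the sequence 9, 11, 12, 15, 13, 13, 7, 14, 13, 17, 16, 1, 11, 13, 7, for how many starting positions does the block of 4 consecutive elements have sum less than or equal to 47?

9 11 12 15 → sum 47  ≤ 47 ✓
11 12 15 13 → sum 51
12 15 13 13 → sum 53
15 13 13 7 → sum 48
13 13 7 14 → sum 47  ≤ 47 ✓
13 7 14 13 → sum 47  ≤ 47 ✓
7 14 13 17 → sum 51
14 13 17 16 → sum 60
13 17 16 1 → sum 47  ≤ 47 ✓
17 16 1 11 → sum 45  ≤ 47 ✓
16 1 11 13 → sum 41  ≤ 47 ✓
1 11 13 7 → sum 32  ≤ 47 ✓
7 windows satisfy the condition.

7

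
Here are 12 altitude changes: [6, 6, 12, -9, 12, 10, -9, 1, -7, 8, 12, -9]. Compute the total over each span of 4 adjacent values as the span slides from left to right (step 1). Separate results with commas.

Sliding a size-4 window across the 12 values:
[6, 6, 12, -9] → sum 15
[6, 12, -9, 12] → sum 21
[12, -9, 12, 10] → sum 25
[-9, 12, 10, -9] → sum 4
[12, 10, -9, 1] → sum 14
[10, -9, 1, -7] → sum -5
[-9, 1, -7, 8] → sum -7
[1, -7, 8, 12] → sum 14
[-7, 8, 12, -9] → sum 4

15, 21, 25, 4, 14, -5, -7, 14, 4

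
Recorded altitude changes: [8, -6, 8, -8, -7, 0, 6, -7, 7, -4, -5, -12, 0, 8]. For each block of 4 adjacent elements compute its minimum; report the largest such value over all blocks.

8 -6 8 -8 → min -8
-6 8 -8 -7 → min -8
8 -8 -7 0 → min -8
-8 -7 0 6 → min -8
-7 0 6 -7 → min -7
0 6 -7 7 → min -7
6 -7 7 -4 → min -7
-7 7 -4 -5 → min -7
7 -4 -5 -12 → min -12
-4 -5 -12 0 → min -12
-5 -12 0 8 → min -12
Largest of these is -7.

-7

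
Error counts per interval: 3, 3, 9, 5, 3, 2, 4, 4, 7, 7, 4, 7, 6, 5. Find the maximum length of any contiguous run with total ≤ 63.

Extend to the right; shrink from the left whenever the sum exceeds 63:
[3] sum 3 len 1
[3, 3] sum 6 len 2
[3, 3, 9] sum 15 len 3
[3, 3, 9, 5] sum 20 len 4
[3, 3, 9, 5, 3] sum 23 len 5
[3, 3, 9, 5, 3, 2] sum 25 len 6
[3, 3, 9, 5, 3, 2, 4] sum 29 len 7
[3, 3, 9, 5, 3, 2, 4, 4] sum 33 len 8
[3, 3, 9, 5, 3, 2, 4, 4, 7] sum 40 len 9
[3, 3, 9, 5, 3, 2, 4, 4, 7, 7] sum 47 len 10
[3, 3, 9, 5, 3, 2, 4, 4, 7, 7, 4] sum 51 len 11
[3, 3, 9, 5, 3, 2, 4, 4, 7, 7, 4, 7] sum 58 len 12
[3, 9, 5, 3, 2, 4, 4, 7, 7, 4, 7, 6] sum 61 len 12
[9, 5, 3, 2, 4, 4, 7, 7, 4, 7, 6, 5] sum 63 len 12
Longest length seen: 12.

12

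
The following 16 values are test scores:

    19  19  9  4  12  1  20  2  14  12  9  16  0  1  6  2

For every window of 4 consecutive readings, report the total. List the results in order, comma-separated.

[19, 19, 9, 4] → sum 51
[19, 9, 4, 12] → sum 44
[9, 4, 12, 1] → sum 26
[4, 12, 1, 20] → sum 37
[12, 1, 20, 2] → sum 35
[1, 20, 2, 14] → sum 37
[20, 2, 14, 12] → sum 48
[2, 14, 12, 9] → sum 37
[14, 12, 9, 16] → sum 51
[12, 9, 16, 0] → sum 37
[9, 16, 0, 1] → sum 26
[16, 0, 1, 6] → sum 23
[0, 1, 6, 2] → sum 9

51, 44, 26, 37, 35, 37, 48, 37, 51, 37, 26, 23, 9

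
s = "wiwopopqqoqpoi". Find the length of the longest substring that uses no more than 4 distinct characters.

Extend right; when distinct count exceeds 4, shrink from the left:
[w] 1 distinct, len 1
[w, i] 2 distinct, len 2
[w, i, w] 2 distinct, len 3
[w, i, w, o] 3 distinct, len 4
[w, i, w, o, p] 4 distinct, len 5
[w, i, w, o, p, o] 4 distinct, len 6
[w, i, w, o, p, o, p] 4 distinct, len 7
[w, o, p, o, p, q] 4 distinct, len 6
[w, o, p, o, p, q, q] 4 distinct, len 7
[w, o, p, o, p, q, q, o] 4 distinct, len 8
[w, o, p, o, p, q, q, o, q] 4 distinct, len 9
[w, o, p, o, p, q, q, o, q, p] 4 distinct, len 10
[w, o, p, o, p, q, q, o, q, p, o] 4 distinct, len 11
[o, p, o, p, q, q, o, q, p, o, i] 4 distinct, len 11
Longest length with ≤4 distinct: 11.

11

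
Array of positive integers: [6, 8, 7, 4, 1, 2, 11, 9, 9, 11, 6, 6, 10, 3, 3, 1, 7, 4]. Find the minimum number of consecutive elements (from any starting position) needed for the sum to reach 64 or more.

8

add 6: running sum 6 < 64
add 8: running sum 14 < 64
add 7: running sum 21 < 64
add 4: running sum 25 < 64
add 1: running sum 26 < 64
add 2: running sum 28 < 64
add 11: running sum 39 < 64
add 9: running sum 48 < 64
add 9: running sum 57 < 64
end 9: [6, 8, 7, 4, 1, 2, 11, 9, 9, 11] sum 68, len 10
end 10: [8, 7, 4, 1, 2, 11, 9, 9, 11, 6] sum 68, len 10
end 11: [7, 4, 1, 2, 11, 9, 9, 11, 6, 6] sum 66, len 10
end 12: [2, 11, 9, 9, 11, 6, 6, 10] sum 64, len 8
end 13: [11, 9, 9, 11, 6, 6, 10, 3] sum 65, len 8
end 14: [11, 9, 9, 11, 6, 6, 10, 3, 3] sum 68, len 9
end 15: [11, 9, 9, 11, 6, 6, 10, 3, 3, 1] sum 69, len 10
end 16: [9, 9, 11, 6, 6, 10, 3, 3, 1, 7] sum 65, len 10
end 17: [9, 9, 11, 6, 6, 10, 3, 3, 1, 7, 4] sum 69, len 11
Shortest qualifying length: 8.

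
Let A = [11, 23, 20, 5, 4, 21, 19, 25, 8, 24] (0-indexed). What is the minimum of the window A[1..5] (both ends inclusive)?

Elements at indices 1..5: 23, 20, 5, 4, 21
min(23, 20, 5, 4, 21) = 4

4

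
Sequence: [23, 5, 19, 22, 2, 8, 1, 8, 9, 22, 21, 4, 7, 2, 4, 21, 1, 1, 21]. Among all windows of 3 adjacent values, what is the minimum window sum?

[23, 5, 19] → sum 47
[5, 19, 22] → sum 46
[19, 22, 2] → sum 43
[22, 2, 8] → sum 32
[2, 8, 1] → sum 11
[8, 1, 8] → sum 17
[1, 8, 9] → sum 18
[8, 9, 22] → sum 39
[9, 22, 21] → sum 52
[22, 21, 4] → sum 47
[21, 4, 7] → sum 32
[4, 7, 2] → sum 13
[7, 2, 4] → sum 13
[2, 4, 21] → sum 27
[4, 21, 1] → sum 26
[21, 1, 1] → sum 23
[1, 1, 21] → sum 23
Minimum of these is 11.

11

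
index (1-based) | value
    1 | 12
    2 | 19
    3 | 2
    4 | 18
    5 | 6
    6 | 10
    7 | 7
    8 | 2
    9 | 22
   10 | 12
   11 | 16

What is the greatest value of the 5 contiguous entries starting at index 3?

18

Elements at indices 3..7: 2, 18, 6, 10, 7
max(2, 18, 6, 10, 7) = 18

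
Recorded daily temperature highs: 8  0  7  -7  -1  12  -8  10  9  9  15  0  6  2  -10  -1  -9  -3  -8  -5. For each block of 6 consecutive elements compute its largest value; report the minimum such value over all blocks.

Each size-6 window and its max:
8 0 7 -7 -1 12 → max 12
0 7 -7 -1 12 -8 → max 12
7 -7 -1 12 -8 10 → max 12
-7 -1 12 -8 10 9 → max 12
-1 12 -8 10 9 9 → max 12
12 -8 10 9 9 15 → max 15
-8 10 9 9 15 0 → max 15
10 9 9 15 0 6 → max 15
9 9 15 0 6 2 → max 15
9 15 0 6 2 -10 → max 15
15 0 6 2 -10 -1 → max 15
0 6 2 -10 -1 -9 → max 6
6 2 -10 -1 -9 -3 → max 6
2 -10 -1 -9 -3 -8 → max 2
-10 -1 -9 -3 -8 -5 → max -1
Minimum of these is -1.

-1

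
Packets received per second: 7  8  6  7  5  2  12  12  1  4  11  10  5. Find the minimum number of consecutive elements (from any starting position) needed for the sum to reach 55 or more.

add 7: running sum 7 < 55
add 8: running sum 15 < 55
add 6: running sum 21 < 55
add 7: running sum 28 < 55
add 5: running sum 33 < 55
add 2: running sum 35 < 55
add 12: running sum 47 < 55
add 12: shortest ending here [7, 8, 6, 7, 5, 2, 12, 12] sum 59, len 8
add 1: shortest ending here [7, 8, 6, 7, 5, 2, 12, 12, 1] sum 60, len 9
add 4: shortest ending here [8, 6, 7, 5, 2, 12, 12, 1, 4] sum 57, len 9
add 11: shortest ending here [6, 7, 5, 2, 12, 12, 1, 4, 11] sum 60, len 9
add 10: shortest ending here [5, 2, 12, 12, 1, 4, 11, 10] sum 57, len 8
add 5: shortest ending here [12, 12, 1, 4, 11, 10, 5] sum 55, len 7
Shortest qualifying length: 7.

7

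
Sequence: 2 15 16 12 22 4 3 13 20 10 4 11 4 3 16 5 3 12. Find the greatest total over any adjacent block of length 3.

Window sums for each of the 16 positions:
[2, 15, 16] → sum 33
[15, 16, 12] → sum 43
[16, 12, 22] → sum 50
[12, 22, 4] → sum 38
[22, 4, 3] → sum 29
[4, 3, 13] → sum 20
[3, 13, 20] → sum 36
[13, 20, 10] → sum 43
[20, 10, 4] → sum 34
[10, 4, 11] → sum 25
[4, 11, 4] → sum 19
[11, 4, 3] → sum 18
[4, 3, 16] → sum 23
[3, 16, 5] → sum 24
[16, 5, 3] → sum 24
[5, 3, 12] → sum 20
Greatest of these is 50.

50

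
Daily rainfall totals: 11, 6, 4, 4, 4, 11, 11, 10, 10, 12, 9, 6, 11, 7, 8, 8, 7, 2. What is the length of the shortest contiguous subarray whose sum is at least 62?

add 11: running sum 11 < 62
add 6: running sum 17 < 62
add 4: running sum 21 < 62
add 4: running sum 25 < 62
add 4: running sum 29 < 62
add 11: running sum 40 < 62
add 11: running sum 51 < 62
add 10: running sum 61 < 62
add 10: shortest ending here [11, 6, 4, 4, 4, 11, 11, 10, 10] sum 71, len 9
add 12: shortest ending here [4, 4, 11, 11, 10, 10, 12] sum 62, len 7
add 9: shortest ending here [11, 11, 10, 10, 12, 9] sum 63, len 6
add 6: shortest ending here [11, 11, 10, 10, 12, 9, 6] sum 69, len 7
add 11: shortest ending here [11, 10, 10, 12, 9, 6, 11] sum 69, len 7
add 7: shortest ending here [10, 10, 12, 9, 6, 11, 7] sum 65, len 7
add 8: shortest ending here [10, 12, 9, 6, 11, 7, 8] sum 63, len 7
add 8: shortest ending here [10, 12, 9, 6, 11, 7, 8, 8] sum 71, len 8
add 7: shortest ending here [12, 9, 6, 11, 7, 8, 8, 7] sum 68, len 8
add 2: shortest ending here [12, 9, 6, 11, 7, 8, 8, 7, 2] sum 70, len 9
Shortest qualifying length: 6.

6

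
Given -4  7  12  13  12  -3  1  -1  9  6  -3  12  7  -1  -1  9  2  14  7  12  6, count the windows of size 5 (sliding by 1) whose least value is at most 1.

15

-4 7 12 13 12 → min -4  ≤ 1 ✓
7 12 13 12 -3 → min -3  ≤ 1 ✓
12 13 12 -3 1 → min -3  ≤ 1 ✓
13 12 -3 1 -1 → min -3  ≤ 1 ✓
12 -3 1 -1 9 → min -3  ≤ 1 ✓
-3 1 -1 9 6 → min -3  ≤ 1 ✓
1 -1 9 6 -3 → min -3  ≤ 1 ✓
-1 9 6 -3 12 → min -3  ≤ 1 ✓
9 6 -3 12 7 → min -3  ≤ 1 ✓
6 -3 12 7 -1 → min -3  ≤ 1 ✓
-3 12 7 -1 -1 → min -3  ≤ 1 ✓
12 7 -1 -1 9 → min -1  ≤ 1 ✓
7 -1 -1 9 2 → min -1  ≤ 1 ✓
-1 -1 9 2 14 → min -1  ≤ 1 ✓
-1 9 2 14 7 → min -1  ≤ 1 ✓
9 2 14 7 12 → min 2
2 14 7 12 6 → min 2
15 windows satisfy the condition.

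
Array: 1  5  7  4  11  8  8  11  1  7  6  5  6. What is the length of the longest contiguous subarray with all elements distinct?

6

[1] len 1
[1, 5] len 2
[1, 5, 7] len 3
[1, 5, 7, 4] len 4
[1, 5, 7, 4, 11] len 5
[1, 5, 7, 4, 11, 8] len 6
[8] len 1
[8, 11] len 2
[8, 11, 1] len 3
[8, 11, 1, 7] len 4
[8, 11, 1, 7, 6] len 5
[8, 11, 1, 7, 6, 5] len 6
[5, 6] len 2
Longest all-distinct length: 6.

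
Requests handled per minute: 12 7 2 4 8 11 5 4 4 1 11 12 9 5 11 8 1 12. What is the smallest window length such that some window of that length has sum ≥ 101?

Extend right; whenever the sum reaches 101, record the length and shrink from the left:
add 12: running sum 12 < 101
add 7: running sum 19 < 101
add 2: running sum 21 < 101
add 4: running sum 25 < 101
add 8: running sum 33 < 101
add 11: running sum 44 < 101
add 5: running sum 49 < 101
add 4: running sum 53 < 101
add 4: running sum 57 < 101
add 1: running sum 58 < 101
add 11: running sum 69 < 101
add 12: running sum 81 < 101
add 9: running sum 90 < 101
add 5: running sum 95 < 101
end 14: [12, 7, 2, 4, 8, 11, 5, 4, 4, 1, 11, 12, 9, 5, 11] sum 106, len 15
end 15: [7, 2, 4, 8, 11, 5, 4, 4, 1, 11, 12, 9, 5, 11, 8] sum 102, len 15
end 16: [7, 2, 4, 8, 11, 5, 4, 4, 1, 11, 12, 9, 5, 11, 8, 1] sum 103, len 16
end 17: [8, 11, 5, 4, 4, 1, 11, 12, 9, 5, 11, 8, 1, 12] sum 102, len 14
Shortest qualifying length: 14.

14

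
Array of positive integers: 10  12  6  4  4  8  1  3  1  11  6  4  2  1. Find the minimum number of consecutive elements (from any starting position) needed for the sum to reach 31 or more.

Extend right; whenever the sum reaches 31, record the length and shrink from the left:
add 10: running sum 10 < 31
add 12: running sum 22 < 31
add 6: running sum 28 < 31
add 4: shortest ending here [10, 12, 6, 4] sum 32, len 4
add 4: shortest ending here [10, 12, 6, 4, 4] sum 36, len 5
add 8: shortest ending here [12, 6, 4, 4, 8] sum 34, len 5
add 1: shortest ending here [12, 6, 4, 4, 8, 1] sum 35, len 6
add 3: shortest ending here [12, 6, 4, 4, 8, 1, 3] sum 38, len 7
add 1: shortest ending here [12, 6, 4, 4, 8, 1, 3, 1] sum 39, len 8
add 11: shortest ending here [4, 4, 8, 1, 3, 1, 11] sum 32, len 7
add 6: shortest ending here [4, 8, 1, 3, 1, 11, 6] sum 34, len 7
add 4: shortest ending here [8, 1, 3, 1, 11, 6, 4] sum 34, len 7
add 2: shortest ending here [8, 1, 3, 1, 11, 6, 4, 2] sum 36, len 8
add 1: shortest ending here [8, 1, 3, 1, 11, 6, 4, 2, 1] sum 37, len 9
Shortest qualifying length: 4.

4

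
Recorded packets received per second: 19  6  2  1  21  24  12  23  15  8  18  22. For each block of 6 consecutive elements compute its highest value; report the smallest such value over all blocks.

Window maxs for each of the 7 positions:
[19, 6, 2, 1, 21, 24] → max 24
[6, 2, 1, 21, 24, 12] → max 24
[2, 1, 21, 24, 12, 23] → max 24
[1, 21, 24, 12, 23, 15] → max 24
[21, 24, 12, 23, 15, 8] → max 24
[24, 12, 23, 15, 8, 18] → max 24
[12, 23, 15, 8, 18, 22] → max 23
Smallest of these is 23.

23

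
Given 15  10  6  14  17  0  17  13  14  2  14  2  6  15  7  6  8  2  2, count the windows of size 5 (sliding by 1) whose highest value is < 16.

[15, 10, 6, 14, 17] → max 17
[10, 6, 14, 17, 0] → max 17
[6, 14, 17, 0, 17] → max 17
[14, 17, 0, 17, 13] → max 17
[17, 0, 17, 13, 14] → max 17
[0, 17, 13, 14, 2] → max 17
[17, 13, 14, 2, 14] → max 17
[13, 14, 2, 14, 2] → max 14  < 16 ✓
[14, 2, 14, 2, 6] → max 14  < 16 ✓
[2, 14, 2, 6, 15] → max 15  < 16 ✓
[14, 2, 6, 15, 7] → max 15  < 16 ✓
[2, 6, 15, 7, 6] → max 15  < 16 ✓
[6, 15, 7, 6, 8] → max 15  < 16 ✓
[15, 7, 6, 8, 2] → max 15  < 16 ✓
[7, 6, 8, 2, 2] → max 8  < 16 ✓
8 windows satisfy the condition.

8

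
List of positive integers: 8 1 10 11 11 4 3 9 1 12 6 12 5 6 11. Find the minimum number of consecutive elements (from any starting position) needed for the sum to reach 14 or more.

2

add 8: running sum 8 < 14
add 1: running sum 9 < 14
add 10: shortest ending here [8, 1, 10] sum 19, len 3
add 11: shortest ending here [10, 11] sum 21, len 2
add 11: shortest ending here [11, 11] sum 22, len 2
add 4: shortest ending here [11, 4] sum 15, len 2
add 3: shortest ending here [11, 4, 3] sum 18, len 3
add 9: shortest ending here [4, 3, 9] sum 16, len 3
add 1: shortest ending here [4, 3, 9, 1] sum 17, len 4
add 12: shortest ending here [9, 1, 12] sum 22, len 3
add 6: shortest ending here [12, 6] sum 18, len 2
add 12: shortest ending here [6, 12] sum 18, len 2
add 5: shortest ending here [12, 5] sum 17, len 2
add 6: shortest ending here [12, 5, 6] sum 23, len 3
add 11: shortest ending here [6, 11] sum 17, len 2
Shortest qualifying length: 2.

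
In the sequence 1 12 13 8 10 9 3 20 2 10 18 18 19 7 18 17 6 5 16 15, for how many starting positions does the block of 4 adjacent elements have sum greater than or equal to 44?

9

(1, 12, 13, 8) → sum 34
(12, 13, 8, 10) → sum 43
(13, 8, 10, 9) → sum 40
(8, 10, 9, 3) → sum 30
(10, 9, 3, 20) → sum 42
(9, 3, 20, 2) → sum 34
(3, 20, 2, 10) → sum 35
(20, 2, 10, 18) → sum 50  ≥ 44 ✓
(2, 10, 18, 18) → sum 48  ≥ 44 ✓
(10, 18, 18, 19) → sum 65  ≥ 44 ✓
(18, 18, 19, 7) → sum 62  ≥ 44 ✓
(18, 19, 7, 18) → sum 62  ≥ 44 ✓
(19, 7, 18, 17) → sum 61  ≥ 44 ✓
(7, 18, 17, 6) → sum 48  ≥ 44 ✓
(18, 17, 6, 5) → sum 46  ≥ 44 ✓
(17, 6, 5, 16) → sum 44  ≥ 44 ✓
(6, 5, 16, 15) → sum 42
9 windows satisfy the condition.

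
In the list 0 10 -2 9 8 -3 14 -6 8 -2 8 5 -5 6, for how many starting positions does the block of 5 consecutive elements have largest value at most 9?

3

0 10 -2 9 8 → max 10
10 -2 9 8 -3 → max 10
-2 9 8 -3 14 → max 14
9 8 -3 14 -6 → max 14
8 -3 14 -6 8 → max 14
-3 14 -6 8 -2 → max 14
14 -6 8 -2 8 → max 14
-6 8 -2 8 5 → max 8  ≤ 9 ✓
8 -2 8 5 -5 → max 8  ≤ 9 ✓
-2 8 5 -5 6 → max 8  ≤ 9 ✓
3 windows satisfy the condition.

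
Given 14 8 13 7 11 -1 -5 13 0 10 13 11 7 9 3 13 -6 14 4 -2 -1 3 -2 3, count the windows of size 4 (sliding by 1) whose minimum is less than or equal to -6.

4

[14, 8, 13, 7] → min 7
[8, 13, 7, 11] → min 7
[13, 7, 11, -1] → min -1
[7, 11, -1, -5] → min -5
[11, -1, -5, 13] → min -5
[-1, -5, 13, 0] → min -5
[-5, 13, 0, 10] → min -5
[13, 0, 10, 13] → min 0
[0, 10, 13, 11] → min 0
[10, 13, 11, 7] → min 7
[13, 11, 7, 9] → min 7
[11, 7, 9, 3] → min 3
[7, 9, 3, 13] → min 3
[9, 3, 13, -6] → min -6  ≤ -6 ✓
[3, 13, -6, 14] → min -6  ≤ -6 ✓
[13, -6, 14, 4] → min -6  ≤ -6 ✓
[-6, 14, 4, -2] → min -6  ≤ -6 ✓
[14, 4, -2, -1] → min -2
[4, -2, -1, 3] → min -2
[-2, -1, 3, -2] → min -2
[-1, 3, -2, 3] → min -2
4 windows satisfy the condition.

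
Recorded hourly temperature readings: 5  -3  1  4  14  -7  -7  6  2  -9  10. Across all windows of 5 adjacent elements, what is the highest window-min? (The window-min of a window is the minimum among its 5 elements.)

(5, -3, 1, 4, 14) → min -3
(-3, 1, 4, 14, -7) → min -7
(1, 4, 14, -7, -7) → min -7
(4, 14, -7, -7, 6) → min -7
(14, -7, -7, 6, 2) → min -7
(-7, -7, 6, 2, -9) → min -9
(-7, 6, 2, -9, 10) → min -9
Highest of these is -3.

-3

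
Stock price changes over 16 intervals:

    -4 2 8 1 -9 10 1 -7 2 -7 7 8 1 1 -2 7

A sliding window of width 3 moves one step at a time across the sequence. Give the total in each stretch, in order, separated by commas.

6, 11, 0, 2, 2, 4, -4, -12, 2, 8, 16, 10, 0, 6

Sliding a size-3 window across the 16 values:
-4 2 8 → sum 6
2 8 1 → sum 11
8 1 -9 → sum 0
1 -9 10 → sum 2
-9 10 1 → sum 2
10 1 -7 → sum 4
1 -7 2 → sum -4
-7 2 -7 → sum -12
2 -7 7 → sum 2
-7 7 8 → sum 8
7 8 1 → sum 16
8 1 1 → sum 10
1 1 -2 → sum 0
1 -2 7 → sum 6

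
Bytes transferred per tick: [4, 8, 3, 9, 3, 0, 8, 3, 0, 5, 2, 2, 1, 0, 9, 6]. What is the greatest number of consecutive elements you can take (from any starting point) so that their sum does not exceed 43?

add 4: [4] sum 4, len 1
add 8: [4, 8] sum 12, len 2
add 3: [4, 8, 3] sum 15, len 3
add 9: [4, 8, 3, 9] sum 24, len 4
add 3: [4, 8, 3, 9, 3] sum 27, len 5
add 0: [4, 8, 3, 9, 3, 0] sum 27, len 6
add 8: [4, 8, 3, 9, 3, 0, 8] sum 35, len 7
add 3: [4, 8, 3, 9, 3, 0, 8, 3] sum 38, len 8
add 0: [4, 8, 3, 9, 3, 0, 8, 3, 0] sum 38, len 9
add 5: [4, 8, 3, 9, 3, 0, 8, 3, 0, 5] sum 43, len 10
add 2: [8, 3, 9, 3, 0, 8, 3, 0, 5, 2] sum 41, len 10
add 2: [8, 3, 9, 3, 0, 8, 3, 0, 5, 2, 2] sum 43, len 11
add 1: [3, 9, 3, 0, 8, 3, 0, 5, 2, 2, 1] sum 36, len 11
add 0: [3, 9, 3, 0, 8, 3, 0, 5, 2, 2, 1, 0] sum 36, len 12
add 9: [9, 3, 0, 8, 3, 0, 5, 2, 2, 1, 0, 9] sum 42, len 12
add 6: [3, 0, 8, 3, 0, 5, 2, 2, 1, 0, 9, 6] sum 39, len 12
Longest length seen: 12.

12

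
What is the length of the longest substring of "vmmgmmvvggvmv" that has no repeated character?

[v] len 1
[v, m] len 2
[m] len 1
[m, g] len 2
[g, m] len 2
[m] len 1
[m, v] len 2
[v] len 1
[v, g] len 2
[g] len 1
[g, v] len 2
[g, v, m] len 3
[m, v] len 2
Longest all-distinct length: 3.

3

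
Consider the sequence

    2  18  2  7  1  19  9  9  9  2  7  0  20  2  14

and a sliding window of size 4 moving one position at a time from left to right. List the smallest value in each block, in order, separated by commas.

2 18 2 7 → min 2
18 2 7 1 → min 1
2 7 1 19 → min 1
7 1 19 9 → min 1
1 19 9 9 → min 1
19 9 9 9 → min 9
9 9 9 2 → min 2
9 9 2 7 → min 2
9 2 7 0 → min 0
2 7 0 20 → min 0
7 0 20 2 → min 0
0 20 2 14 → min 0

2, 1, 1, 1, 1, 9, 2, 2, 0, 0, 0, 0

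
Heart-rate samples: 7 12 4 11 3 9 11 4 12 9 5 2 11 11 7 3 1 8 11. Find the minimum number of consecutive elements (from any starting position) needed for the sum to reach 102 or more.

Extend right; whenever the sum reaches 102, record the length and shrink from the left:
add 7: running sum 7 < 102
add 12: running sum 19 < 102
add 4: running sum 23 < 102
add 11: running sum 34 < 102
add 3: running sum 37 < 102
add 9: running sum 46 < 102
add 11: running sum 57 < 102
add 4: running sum 61 < 102
add 12: running sum 73 < 102
add 9: running sum 82 < 102
add 5: running sum 87 < 102
add 2: running sum 89 < 102
add 11: running sum 100 < 102
end 13: [12, 4, 11, 3, 9, 11, 4, 12, 9, 5, 2, 11, 11] sum 104, len 13
end 14: [12, 4, 11, 3, 9, 11, 4, 12, 9, 5, 2, 11, 11, 7] sum 111, len 14
end 15: [4, 11, 3, 9, 11, 4, 12, 9, 5, 2, 11, 11, 7, 3] sum 102, len 14
end 16: [4, 11, 3, 9, 11, 4, 12, 9, 5, 2, 11, 11, 7, 3, 1] sum 103, len 15
end 17: [11, 3, 9, 11, 4, 12, 9, 5, 2, 11, 11, 7, 3, 1, 8] sum 107, len 15
end 18: [9, 11, 4, 12, 9, 5, 2, 11, 11, 7, 3, 1, 8, 11] sum 104, len 14
Shortest qualifying length: 13.

13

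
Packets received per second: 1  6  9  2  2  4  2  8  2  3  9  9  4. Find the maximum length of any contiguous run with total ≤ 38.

[1] sum 1 len 1
[1, 6] sum 7 len 2
[1, 6, 9] sum 16 len 3
[1, 6, 9, 2] sum 18 len 4
[1, 6, 9, 2, 2] sum 20 len 5
[1, 6, 9, 2, 2, 4] sum 24 len 6
[1, 6, 9, 2, 2, 4, 2] sum 26 len 7
[1, 6, 9, 2, 2, 4, 2, 8] sum 34 len 8
[1, 6, 9, 2, 2, 4, 2, 8, 2] sum 36 len 9
[6, 9, 2, 2, 4, 2, 8, 2, 3] sum 38 len 9
[2, 2, 4, 2, 8, 2, 3, 9] sum 32 len 8
[4, 2, 8, 2, 3, 9, 9] sum 37 len 7
[2, 8, 2, 3, 9, 9, 4] sum 37 len 7
Longest length seen: 9.

9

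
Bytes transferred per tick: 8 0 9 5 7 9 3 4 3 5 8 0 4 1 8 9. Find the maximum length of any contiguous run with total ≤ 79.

15

Extend to the right; shrink from the left whenever the sum exceeds 79:
add 8: [8] sum 8, len 1
add 0: [8, 0] sum 8, len 2
add 9: [8, 0, 9] sum 17, len 3
add 5: [8, 0, 9, 5] sum 22, len 4
add 7: [8, 0, 9, 5, 7] sum 29, len 5
add 9: [8, 0, 9, 5, 7, 9] sum 38, len 6
add 3: [8, 0, 9, 5, 7, 9, 3] sum 41, len 7
add 4: [8, 0, 9, 5, 7, 9, 3, 4] sum 45, len 8
add 3: [8, 0, 9, 5, 7, 9, 3, 4, 3] sum 48, len 9
add 5: [8, 0, 9, 5, 7, 9, 3, 4, 3, 5] sum 53, len 10
add 8: [8, 0, 9, 5, 7, 9, 3, 4, 3, 5, 8] sum 61, len 11
add 0: [8, 0, 9, 5, 7, 9, 3, 4, 3, 5, 8, 0] sum 61, len 12
add 4: [8, 0, 9, 5, 7, 9, 3, 4, 3, 5, 8, 0, 4] sum 65, len 13
add 1: [8, 0, 9, 5, 7, 9, 3, 4, 3, 5, 8, 0, 4, 1] sum 66, len 14
add 8: [8, 0, 9, 5, 7, 9, 3, 4, 3, 5, 8, 0, 4, 1, 8] sum 74, len 15
add 9: [0, 9, 5, 7, 9, 3, 4, 3, 5, 8, 0, 4, 1, 8, 9] sum 75, len 15
Longest length seen: 15.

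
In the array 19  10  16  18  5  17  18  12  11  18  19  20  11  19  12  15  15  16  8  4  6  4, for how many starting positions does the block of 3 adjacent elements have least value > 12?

19 10 16 → min 10
10 16 18 → min 10
16 18 5 → min 5
18 5 17 → min 5
5 17 18 → min 5
17 18 12 → min 12
18 12 11 → min 11
12 11 18 → min 11
11 18 19 → min 11
18 19 20 → min 18  > 12 ✓
19 20 11 → min 11
20 11 19 → min 11
11 19 12 → min 11
19 12 15 → min 12
12 15 15 → min 12
15 15 16 → min 15  > 12 ✓
15 16 8 → min 8
16 8 4 → min 4
8 4 6 → min 4
4 6 4 → min 4
2 windows satisfy the condition.

2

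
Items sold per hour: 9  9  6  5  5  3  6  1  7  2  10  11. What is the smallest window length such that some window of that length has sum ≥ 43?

7

add 9: running sum 9 < 43
add 9: running sum 18 < 43
add 6: running sum 24 < 43
add 5: running sum 29 < 43
add 5: running sum 34 < 43
add 3: running sum 37 < 43
add 6: shortest ending here [9, 9, 6, 5, 5, 3, 6] sum 43, len 7
add 1: shortest ending here [9, 9, 6, 5, 5, 3, 6, 1] sum 44, len 8
add 7: shortest ending here [9, 9, 6, 5, 5, 3, 6, 1, 7] sum 51, len 9
add 2: shortest ending here [9, 6, 5, 5, 3, 6, 1, 7, 2] sum 44, len 9
add 10: shortest ending here [6, 5, 5, 3, 6, 1, 7, 2, 10] sum 45, len 9
add 11: shortest ending here [5, 3, 6, 1, 7, 2, 10, 11] sum 45, len 8
Shortest qualifying length: 7.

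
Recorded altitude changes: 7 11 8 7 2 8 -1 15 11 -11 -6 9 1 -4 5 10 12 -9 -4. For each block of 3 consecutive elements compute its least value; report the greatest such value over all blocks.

7

7 11 8 → min 7
11 8 7 → min 7
8 7 2 → min 2
7 2 8 → min 2
2 8 -1 → min -1
8 -1 15 → min -1
-1 15 11 → min -1
15 11 -11 → min -11
11 -11 -6 → min -11
-11 -6 9 → min -11
-6 9 1 → min -6
9 1 -4 → min -4
1 -4 5 → min -4
-4 5 10 → min -4
5 10 12 → min 5
10 12 -9 → min -9
12 -9 -4 → min -9
Greatest of these is 7.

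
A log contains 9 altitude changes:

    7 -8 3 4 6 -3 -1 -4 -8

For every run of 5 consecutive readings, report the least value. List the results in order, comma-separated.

-8, -8, -3, -4, -8

Sliding a size-5 window across the 9 values:
[7, -8, 3, 4, 6] → min -8
[-8, 3, 4, 6, -3] → min -8
[3, 4, 6, -3, -1] → min -3
[4, 6, -3, -1, -4] → min -4
[6, -3, -1, -4, -8] → min -8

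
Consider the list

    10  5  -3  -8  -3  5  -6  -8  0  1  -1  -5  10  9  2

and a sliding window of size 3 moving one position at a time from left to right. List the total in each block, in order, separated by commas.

12, -6, -14, -6, -4, -9, -14, -7, 0, -5, 4, 14, 21

10 5 -3 → sum 12
5 -3 -8 → sum -6
-3 -8 -3 → sum -14
-8 -3 5 → sum -6
-3 5 -6 → sum -4
5 -6 -8 → sum -9
-6 -8 0 → sum -14
-8 0 1 → sum -7
0 1 -1 → sum 0
1 -1 -5 → sum -5
-1 -5 10 → sum 4
-5 10 9 → sum 14
10 9 2 → sum 21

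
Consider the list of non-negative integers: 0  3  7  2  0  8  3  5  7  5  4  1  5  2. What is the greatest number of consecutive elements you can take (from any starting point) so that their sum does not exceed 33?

Extend to the right; shrink from the left whenever the sum exceeds 33:
→ 0: sum 0, len 1
→ 3: sum 3, len 2
→ 7: sum 10, len 3
→ 2: sum 12, len 4
→ 0: sum 12, len 5
→ 8: sum 20, len 6
→ 3: sum 23, len 7
→ 5: sum 28, len 8
→ 7 (dropped 0, 3): sum 32, len 7
→ 5 (dropped 7): sum 30, len 7
→ 4 (dropped 2): sum 32, len 7
→ 1: sum 33, len 8
→ 5 (dropped 0, 8): sum 30, len 7
→ 2: sum 32, len 8
Longest length seen: 8.

8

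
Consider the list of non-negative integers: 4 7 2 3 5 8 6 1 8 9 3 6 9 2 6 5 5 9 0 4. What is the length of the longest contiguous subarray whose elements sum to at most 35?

add 4: [4] sum 4, len 1
add 7: [4, 7] sum 11, len 2
add 2: [4, 7, 2] sum 13, len 3
add 3: [4, 7, 2, 3] sum 16, len 4
add 5: [4, 7, 2, 3, 5] sum 21, len 5
add 8: [4, 7, 2, 3, 5, 8] sum 29, len 6
add 6: [4, 7, 2, 3, 5, 8, 6] sum 35, len 7
add 1: [7, 2, 3, 5, 8, 6, 1] sum 32, len 7
add 8: [2, 3, 5, 8, 6, 1, 8] sum 33, len 7
add 9: [8, 6, 1, 8, 9] sum 32, len 5
add 3: [8, 6, 1, 8, 9, 3] sum 35, len 6
add 6: [6, 1, 8, 9, 3, 6] sum 33, len 6
add 9: [8, 9, 3, 6, 9] sum 35, len 5
add 2: [9, 3, 6, 9, 2] sum 29, len 5
add 6: [9, 3, 6, 9, 2, 6] sum 35, len 6
add 5: [3, 6, 9, 2, 6, 5] sum 31, len 6
add 5: [6, 9, 2, 6, 5, 5] sum 33, len 6
add 9: [2, 6, 5, 5, 9] sum 27, len 5
add 0: [2, 6, 5, 5, 9, 0] sum 27, len 6
add 4: [2, 6, 5, 5, 9, 0, 4] sum 31, len 7
Longest length seen: 7.

7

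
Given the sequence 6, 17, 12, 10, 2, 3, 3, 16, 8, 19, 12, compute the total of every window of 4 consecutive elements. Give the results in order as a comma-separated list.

45, 41, 27, 18, 24, 30, 46, 55

[6, 17, 12, 10] → sum 45
[17, 12, 10, 2] → sum 41
[12, 10, 2, 3] → sum 27
[10, 2, 3, 3] → sum 18
[2, 3, 3, 16] → sum 24
[3, 3, 16, 8] → sum 30
[3, 16, 8, 19] → sum 46
[16, 8, 19, 12] → sum 55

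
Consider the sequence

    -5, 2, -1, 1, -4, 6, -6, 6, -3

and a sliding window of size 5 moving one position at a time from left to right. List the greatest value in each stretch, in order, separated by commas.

2, 6, 6, 6, 6

Sliding a size-5 window across the 9 values:
-5 2 -1 1 -4 → max 2
2 -1 1 -4 6 → max 6
-1 1 -4 6 -6 → max 6
1 -4 6 -6 6 → max 6
-4 6 -6 6 -3 → max 6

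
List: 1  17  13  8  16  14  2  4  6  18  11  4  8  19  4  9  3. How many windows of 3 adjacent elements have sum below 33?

1 17 13 → sum 31  < 33 ✓
17 13 8 → sum 38
13 8 16 → sum 37
8 16 14 → sum 38
16 14 2 → sum 32  < 33 ✓
14 2 4 → sum 20  < 33 ✓
2 4 6 → sum 12  < 33 ✓
4 6 18 → sum 28  < 33 ✓
6 18 11 → sum 35
18 11 4 → sum 33
11 4 8 → sum 23  < 33 ✓
4 8 19 → sum 31  < 33 ✓
8 19 4 → sum 31  < 33 ✓
19 4 9 → sum 32  < 33 ✓
4 9 3 → sum 16  < 33 ✓
10 windows satisfy the condition.

10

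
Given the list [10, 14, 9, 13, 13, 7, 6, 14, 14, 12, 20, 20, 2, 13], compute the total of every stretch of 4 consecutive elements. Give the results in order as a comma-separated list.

46, 49, 42, 39, 40, 41, 46, 60, 66, 54, 55

[10, 14, 9, 13] → sum 46
[14, 9, 13, 13] → sum 49
[9, 13, 13, 7] → sum 42
[13, 13, 7, 6] → sum 39
[13, 7, 6, 14] → sum 40
[7, 6, 14, 14] → sum 41
[6, 14, 14, 12] → sum 46
[14, 14, 12, 20] → sum 60
[14, 12, 20, 20] → sum 66
[12, 20, 20, 2] → sum 54
[20, 20, 2, 13] → sum 55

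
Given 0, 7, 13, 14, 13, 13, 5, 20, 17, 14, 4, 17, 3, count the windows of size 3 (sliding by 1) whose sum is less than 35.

0 7 13 → sum 20  < 35 ✓
7 13 14 → sum 34  < 35 ✓
13 14 13 → sum 40
14 13 13 → sum 40
13 13 5 → sum 31  < 35 ✓
13 5 20 → sum 38
5 20 17 → sum 42
20 17 14 → sum 51
17 14 4 → sum 35
14 4 17 → sum 35
4 17 3 → sum 24  < 35 ✓
4 windows satisfy the condition.

4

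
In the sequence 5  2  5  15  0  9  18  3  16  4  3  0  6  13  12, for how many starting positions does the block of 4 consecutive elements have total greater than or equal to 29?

5 2 5 15 → sum 27
2 5 15 0 → sum 22
5 15 0 9 → sum 29  ≥ 29 ✓
15 0 9 18 → sum 42  ≥ 29 ✓
0 9 18 3 → sum 30  ≥ 29 ✓
9 18 3 16 → sum 46  ≥ 29 ✓
18 3 16 4 → sum 41  ≥ 29 ✓
3 16 4 3 → sum 26
16 4 3 0 → sum 23
4 3 0 6 → sum 13
3 0 6 13 → sum 22
0 6 13 12 → sum 31  ≥ 29 ✓
6 windows satisfy the condition.

6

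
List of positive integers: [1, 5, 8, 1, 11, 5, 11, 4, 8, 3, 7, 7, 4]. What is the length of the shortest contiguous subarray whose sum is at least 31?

Extend right; whenever the sum reaches 31, record the length and shrink from the left:
add 1: running sum 1 < 31
add 5: running sum 6 < 31
add 8: running sum 14 < 31
add 1: running sum 15 < 31
add 11: running sum 26 < 31
add 5: shortest ending here [1, 5, 8, 1, 11, 5] sum 31, len 6
add 11: shortest ending here [8, 1, 11, 5, 11] sum 36, len 5
add 4: shortest ending here [11, 5, 11, 4] sum 31, len 4
add 8: shortest ending here [11, 5, 11, 4, 8] sum 39, len 5
add 3: shortest ending here [5, 11, 4, 8, 3] sum 31, len 5
add 7: shortest ending here [11, 4, 8, 3, 7] sum 33, len 5
add 7: shortest ending here [11, 4, 8, 3, 7, 7] sum 40, len 6
add 4: shortest ending here [4, 8, 3, 7, 7, 4] sum 33, len 6
Shortest qualifying length: 4.

4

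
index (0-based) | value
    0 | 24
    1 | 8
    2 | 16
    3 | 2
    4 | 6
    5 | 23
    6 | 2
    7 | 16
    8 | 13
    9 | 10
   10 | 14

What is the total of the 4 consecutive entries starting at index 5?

Elements at indices 5..8: 23, 2, 16, 13
sum(23, 2, 16, 13) = 54

54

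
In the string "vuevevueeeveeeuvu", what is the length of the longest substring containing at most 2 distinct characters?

7

Extend right; when distinct count exceeds 2, shrink from the left:
add v: window [v] (1 distinct), len 1
add u: window [v, u] (2 distinct), len 2
add e: window [u, e] (2 distinct), len 2
add v: window [e, v] (2 distinct), len 2
add e: window [e, v, e] (2 distinct), len 3
add v: window [e, v, e, v] (2 distinct), len 4
add u: window [v, u] (2 distinct), len 2
add e: window [u, e] (2 distinct), len 2
add e: window [u, e, e] (2 distinct), len 3
add e: window [u, e, e, e] (2 distinct), len 4
add v: window [e, e, e, v] (2 distinct), len 4
add e: window [e, e, e, v, e] (2 distinct), len 5
add e: window [e, e, e, v, e, e] (2 distinct), len 6
add e: window [e, e, e, v, e, e, e] (2 distinct), len 7
add u: window [e, e, e, u] (2 distinct), len 4
add v: window [u, v] (2 distinct), len 2
add u: window [u, v, u] (2 distinct), len 3
Longest length with ≤2 distinct: 7.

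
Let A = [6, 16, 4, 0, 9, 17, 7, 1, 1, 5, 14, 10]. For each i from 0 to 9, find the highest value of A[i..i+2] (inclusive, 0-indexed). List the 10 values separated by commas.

[6, 16, 4] → max 16
[16, 4, 0] → max 16
[4, 0, 9] → max 9
[0, 9, 17] → max 17
[9, 17, 7] → max 17
[17, 7, 1] → max 17
[7, 1, 1] → max 7
[1, 1, 5] → max 5
[1, 5, 14] → max 14
[5, 14, 10] → max 14

16, 16, 9, 17, 17, 17, 7, 5, 14, 14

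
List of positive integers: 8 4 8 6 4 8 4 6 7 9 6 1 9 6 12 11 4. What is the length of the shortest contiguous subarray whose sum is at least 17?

Extend right; whenever the sum reaches 17, record the length and shrink from the left:
add 8: running sum 8 < 17
add 4: running sum 12 < 17
end 2: [8, 4, 8] sum 20, len 3
end 3: [4, 8, 6] sum 18, len 3
end 4: [8, 6, 4] sum 18, len 3
end 5: [6, 4, 8] sum 18, len 3
end 6: [6, 4, 8, 4] sum 22, len 4
end 7: [8, 4, 6] sum 18, len 3
end 8: [4, 6, 7] sum 17, len 3
end 9: [6, 7, 9] sum 22, len 3
end 10: [7, 9, 6] sum 22, len 3
end 11: [7, 9, 6, 1] sum 23, len 4
end 12: [9, 6, 1, 9] sum 25, len 4
end 13: [6, 1, 9, 6] sum 22, len 4
end 14: [6, 12] sum 18, len 2
end 15: [12, 11] sum 23, len 2
end 16: [12, 11, 4] sum 27, len 3
Shortest qualifying length: 2.

2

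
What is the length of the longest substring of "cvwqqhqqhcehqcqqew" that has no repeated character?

add c: [c] len 1
add v: [c, v] len 2
add w: [c, v, w] len 3
add q: [c, v, w, q] len 4
add q (repeat q, move left end past it): [q] len 1
add h: [q, h] len 2
add q (repeat q, move left end past it): [h, q] len 2
add q (repeat q, move left end past it): [q] len 1
add h: [q, h] len 2
add c: [q, h, c] len 3
add e: [q, h, c, e] len 4
add h (repeat h, move left end past it): [c, e, h] len 3
add q: [c, e, h, q] len 4
add c (repeat c, move left end past it): [e, h, q, c] len 4
add q (repeat q, move left end past it): [c, q] len 2
add q (repeat q, move left end past it): [q] len 1
add e: [q, e] len 2
add w: [q, e, w] len 3
Longest all-distinct length: 4.

4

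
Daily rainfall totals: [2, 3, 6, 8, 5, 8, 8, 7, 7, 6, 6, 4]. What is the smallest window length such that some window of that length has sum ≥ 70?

12

add 2: running sum 2 < 70
add 3: running sum 5 < 70
add 6: running sum 11 < 70
add 8: running sum 19 < 70
add 5: running sum 24 < 70
add 8: running sum 32 < 70
add 8: running sum 40 < 70
add 7: running sum 47 < 70
add 7: running sum 54 < 70
add 6: running sum 60 < 70
add 6: running sum 66 < 70
end 11: [2, 3, 6, 8, 5, 8, 8, 7, 7, 6, 6, 4] sum 70, len 12
Shortest qualifying length: 12.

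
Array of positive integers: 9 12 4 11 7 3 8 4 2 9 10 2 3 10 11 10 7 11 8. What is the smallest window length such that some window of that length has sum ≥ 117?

17

add 9: running sum 9 < 117
add 12: running sum 21 < 117
add 4: running sum 25 < 117
add 11: running sum 36 < 117
add 7: running sum 43 < 117
add 3: running sum 46 < 117
add 8: running sum 54 < 117
add 4: running sum 58 < 117
add 2: running sum 60 < 117
add 9: running sum 69 < 117
add 10: running sum 79 < 117
add 2: running sum 81 < 117
add 3: running sum 84 < 117
add 10: running sum 94 < 117
add 11: running sum 105 < 117
add 10: running sum 115 < 117
end 16: [9, 12, 4, 11, 7, 3, 8, 4, 2, 9, 10, 2, 3, 10, 11, 10, 7] sum 122, len 17
end 17: [12, 4, 11, 7, 3, 8, 4, 2, 9, 10, 2, 3, 10, 11, 10, 7, 11] sum 124, len 17
end 18: [4, 11, 7, 3, 8, 4, 2, 9, 10, 2, 3, 10, 11, 10, 7, 11, 8] sum 120, len 17
Shortest qualifying length: 17.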